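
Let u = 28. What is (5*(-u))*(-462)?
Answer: 64680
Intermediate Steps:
(5*(-u))*(-462) = (5*(-1*28))*(-462) = (5*(-28))*(-462) = -140*(-462) = 64680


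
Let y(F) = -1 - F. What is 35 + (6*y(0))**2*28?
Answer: 1043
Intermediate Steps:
35 + (6*y(0))**2*28 = 35 + (6*(-1 - 1*0))**2*28 = 35 + (6*(-1 + 0))**2*28 = 35 + (6*(-1))**2*28 = 35 + (-6)**2*28 = 35 + 36*28 = 35 + 1008 = 1043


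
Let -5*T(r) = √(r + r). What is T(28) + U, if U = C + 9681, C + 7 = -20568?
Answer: -10894 - 2*√14/5 ≈ -10896.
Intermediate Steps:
C = -20575 (C = -7 - 20568 = -20575)
T(r) = -√2*√r/5 (T(r) = -√(r + r)/5 = -√2*√r/5)
U = -10894 (U = -20575 + 9681 = -10894)
T(28) + U = -√2*√28/5 - 10894 = -√2*2*√7/5 - 10894 = -2*√14/5 - 10894 = -10894 - 2*√14/5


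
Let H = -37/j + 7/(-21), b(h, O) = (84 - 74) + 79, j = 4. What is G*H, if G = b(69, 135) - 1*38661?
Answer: 1108945/3 ≈ 3.6965e+5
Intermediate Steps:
b(h, O) = 89 (b(h, O) = 10 + 79 = 89)
G = -38572 (G = 89 - 1*38661 = 89 - 38661 = -38572)
H = -115/12 (H = -37/4 + 7/(-21) = -37*1/4 + 7*(-1/21) = -37/4 - 1/3 = -115/12 ≈ -9.5833)
G*H = -38572*(-115/12) = 1108945/3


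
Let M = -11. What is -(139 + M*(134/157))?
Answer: -20349/157 ≈ -129.61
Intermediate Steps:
-(139 + M*(134/157)) = -(139 - 1474/157) = -1*20349/157 = -20349/157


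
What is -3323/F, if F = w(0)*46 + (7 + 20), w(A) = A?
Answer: -3323/27 ≈ -123.07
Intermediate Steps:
F = 27 (F = 0*46 + (7 + 20) = 0 + 27 = 27)
-3323/F = -3323/27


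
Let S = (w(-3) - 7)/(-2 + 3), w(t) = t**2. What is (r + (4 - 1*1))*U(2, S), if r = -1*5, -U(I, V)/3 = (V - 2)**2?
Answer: 0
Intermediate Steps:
S = 2 (S = ((-3)**2 - 7)/(-2 + 3) = (9 - 7)/1 = 2*1 = 2)
U(I, V) = -3*(-2 + V)**2 (U(I, V) = -3*(V - 2)**2 = -3*(-2 + V)**2)
r = -5
(r + (4 - 1*1))*U(2, S) = (-5 + (4 - 1*1))*(-3*(-2 + 2)**2) = (-5 + (4 - 1))*(-3*0**2) = (-5 + 3)*(-3*0) = -2*0 = 0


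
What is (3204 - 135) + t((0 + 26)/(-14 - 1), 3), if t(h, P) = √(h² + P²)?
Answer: 3069 + √2701/15 ≈ 3072.5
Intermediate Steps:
t(h, P) = √(P² + h²)
(3204 - 135) + t((0 + 26)/(-14 - 1), 3) = (3204 - 135) + √(3² + ((0 + 26)/(-14 - 1))²) = 3069 + √(9 + (26/(-15))²) = 3069 + √(9 + (26*(-1/15))²) = 3069 + √(9 + (-26/15)²) = 3069 + √(9 + 676/225) = 3069 + √(2701/225) = 3069 + √2701/15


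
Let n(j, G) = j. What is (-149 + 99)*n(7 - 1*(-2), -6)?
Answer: -450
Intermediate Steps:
(-149 + 99)*n(7 - 1*(-2), -6) = (-149 + 99)*(7 - 1*(-2)) = -50*(7 + 2) = -50*9 = -450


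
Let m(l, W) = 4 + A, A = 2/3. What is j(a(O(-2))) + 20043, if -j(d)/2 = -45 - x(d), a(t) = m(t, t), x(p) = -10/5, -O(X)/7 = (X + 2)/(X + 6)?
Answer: 20129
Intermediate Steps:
O(X) = -7*(2 + X)/(6 + X) (O(X) = -7*(X + 2)/(X + 6) = -7*(2 + X)/(6 + X))
A = ⅔ (A = 2*(⅓) = ⅔ ≈ 0.66667)
m(l, W) = 14/3 (m(l, W) = 4 + ⅔ = 14/3)
x(p) = -2 (x(p) = -10*⅕ = -2)
a(t) = 14/3
j(d) = 86 (j(d) = -2*(-45 - 1*(-2)) = -2*(-45 + 2) = -2*(-43) = 86)
j(a(O(-2))) + 20043 = 86 + 20043 = 20129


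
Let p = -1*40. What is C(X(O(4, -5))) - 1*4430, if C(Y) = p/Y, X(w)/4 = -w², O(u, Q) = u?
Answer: -35435/8 ≈ -4429.4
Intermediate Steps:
p = -40
X(w) = -4*w² (X(w) = 4*(-w²) = -4*w²)
C(Y) = -40/Y
C(X(O(4, -5))) - 1*4430 = -40/((-4*4²)) - 1*4430 = -40/((-4*16)) - 4430 = -40/(-64) - 4430 = -40*(-1/64) - 4430 = 5/8 - 4430 = -35435/8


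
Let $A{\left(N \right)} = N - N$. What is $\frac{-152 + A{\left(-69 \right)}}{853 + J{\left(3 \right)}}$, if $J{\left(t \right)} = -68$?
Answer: $- \frac{152}{785} \approx -0.19363$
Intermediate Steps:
$A{\left(N \right)} = 0$
$\frac{-152 + A{\left(-69 \right)}}{853 + J{\left(3 \right)}} = \frac{-152 + 0}{853 - 68} = - \frac{152}{785}$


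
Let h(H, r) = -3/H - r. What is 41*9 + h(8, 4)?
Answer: 2917/8 ≈ 364.63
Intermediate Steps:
h(H, r) = -r - 3/H
41*9 + h(8, 4) = 41*9 + (-1*4 - 3/8) = 369 + (-4 - 3*1/8) = 369 + (-4 - 3/8) = 369 - 35/8 = 2917/8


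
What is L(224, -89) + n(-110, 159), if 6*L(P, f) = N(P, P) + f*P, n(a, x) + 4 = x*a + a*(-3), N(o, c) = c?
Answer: -61348/3 ≈ -20449.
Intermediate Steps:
n(a, x) = -4 - 3*a + a*x (n(a, x) = -4 + (x*a + a*(-3)) = -4 + (a*x - 3*a) = -4 + (-3*a + a*x) = -4 - 3*a + a*x)
L(P, f) = P/6 + P*f/6 (L(P, f) = (P + f*P)/6 = (P + P*f)/6 = P/6 + P*f/6)
L(224, -89) + n(-110, 159) = (1/6)*224*(1 - 89) + (-4 - 3*(-110) - 110*159) = (1/6)*224*(-88) + (-4 + 330 - 17490) = -9856/3 - 17164 = -61348/3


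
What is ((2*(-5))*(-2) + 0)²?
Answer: 400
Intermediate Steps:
((2*(-5))*(-2) + 0)² = (-10*(-2) + 0)² = (20 + 0)² = 20² = 400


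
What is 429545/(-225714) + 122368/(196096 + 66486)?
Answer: -42585307219/29634216774 ≈ -1.4370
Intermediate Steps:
429545/(-225714) + 122368/(196096 + 66486) = 429545*(-1/225714) + 122368/262582 = -429545/225714 + 122368*(1/262582) = -429545/225714 + 61184/131291 = -42585307219/29634216774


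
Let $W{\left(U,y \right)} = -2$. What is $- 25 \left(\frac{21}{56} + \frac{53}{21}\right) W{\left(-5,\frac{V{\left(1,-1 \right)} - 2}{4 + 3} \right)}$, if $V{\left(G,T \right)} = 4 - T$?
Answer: $\frac{12175}{84} \approx 144.94$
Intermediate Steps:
$- 25 \left(\frac{21}{56} + \frac{53}{21}\right) W{\left(-5,\frac{V{\left(1,-1 \right)} - 2}{4 + 3} \right)} = - 25 \left(\frac{21}{56} + \frac{53}{21}\right) \left(-2\right) = - 25 \left(21 \cdot \frac{1}{56} + 53 \cdot \frac{1}{21}\right) \left(-2\right) = - 25 \left(\frac{3}{8} + \frac{53}{21}\right) \left(-2\right) = \left(-25\right) \frac{487}{168} \left(-2\right) = \left(- \frac{12175}{168}\right) \left(-2\right) = \frac{12175}{84}$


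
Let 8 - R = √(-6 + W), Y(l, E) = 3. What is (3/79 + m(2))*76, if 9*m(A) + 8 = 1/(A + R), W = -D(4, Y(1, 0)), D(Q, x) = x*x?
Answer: -1045532/16353 + 76*I*√15/1035 ≈ -63.935 + 0.28439*I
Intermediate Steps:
D(Q, x) = x²
W = -9 (W = -1*3² = -1*9 = -9)
R = 8 - I*√15 (R = 8 - √(-6 - 9) = 8 - √(-15) = 8 - I*√15 ≈ 8.0 - 3.873*I)
m(A) = -8/9 + 1/(9*(8 + A - I*√15)) (m(A) = -8/9 + 1/(9*(A + (8 - I*√15))) = -8/9 + 1/(9*(8 + A - I*√15)))
(3/79 + m(2))*76 = (3/79 + (-63 - 8*2 + 8*I*√15)/(9*(8 + 2 - I*√15)))*76 = (3*(1/79) + (-63 - 16 + 8*I*√15)/(9*(10 - I*√15)))*76 = (3/79 + (-79 + 8*I*√15)/(9*(10 - I*√15)))*76 = 228/79 + 76*(-79 + 8*I*√15)/(9*(10 - I*√15))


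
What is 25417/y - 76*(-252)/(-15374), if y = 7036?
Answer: 128003743/54085732 ≈ 2.3667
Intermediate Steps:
25417/y - 76*(-252)/(-15374) = 25417/7036 - 76*(-252)/(-15374) = 25417*(1/7036) + 19152*(-1/15374) = 25417/7036 - 9576/7687 = 128003743/54085732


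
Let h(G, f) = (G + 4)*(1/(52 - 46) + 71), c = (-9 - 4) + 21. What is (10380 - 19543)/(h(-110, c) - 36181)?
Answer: 27489/131174 ≈ 0.20956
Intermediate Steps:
c = 8 (c = -13 + 21 = 8)
h(G, f) = 854/3 + 427*G/6 (h(G, f) = (4 + G)*(1/6 + 71) = (4 + G)*(⅙ + 71) = (4 + G)*(427/6) = 854/3 + 427*G/6)
(10380 - 19543)/(h(-110, c) - 36181) = (10380 - 19543)/((854/3 + (427/6)*(-110)) - 36181) = -9163/((854/3 - 23485/3) - 36181) = -9163/(-22631/3 - 36181) = -9163/(-131174/3) = -9163*(-3/131174) = 27489/131174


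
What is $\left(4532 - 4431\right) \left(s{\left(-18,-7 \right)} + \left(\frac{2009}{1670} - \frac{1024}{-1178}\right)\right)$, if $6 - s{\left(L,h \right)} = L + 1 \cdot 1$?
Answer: $\frac{2490844931}{983630} \approx 2532.3$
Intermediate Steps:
$s{\left(L,h \right)} = 5 - L$ ($s{\left(L,h \right)} = 6 - \left(L + 1 \cdot 1\right) = 6 - \left(L + 1\right) = 6 - \left(1 + L\right) = 5 - L$)
$\left(4532 - 4431\right) \left(s{\left(-18,-7 \right)} + \left(\frac{2009}{1670} - \frac{1024}{-1178}\right)\right) = \left(4532 - 4431\right) \left(\left(5 - -18\right) + \left(\frac{2009}{1670} - \frac{1024}{-1178}\right)\right) = 101 \left(\left(5 + 18\right) + \left(2009 \cdot \frac{1}{1670} - - \frac{512}{589}\right)\right) = 101 \left(23 + \left(\frac{2009}{1670} + \frac{512}{589}\right)\right) = 101 \left(23 + \frac{2038341}{983630}\right) = 101 \cdot \frac{24661831}{983630} = \frac{2490844931}{983630}$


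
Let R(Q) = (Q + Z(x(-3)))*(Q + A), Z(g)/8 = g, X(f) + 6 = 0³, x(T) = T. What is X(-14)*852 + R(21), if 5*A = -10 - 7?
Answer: -25824/5 ≈ -5164.8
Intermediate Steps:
A = -17/5 (A = (-10 - 7)/5 = (⅕)*(-17) = -17/5 ≈ -3.4000)
X(f) = -6 (X(f) = -6 + 0³ = -6 + 0 = -6)
Z(g) = 8*g
R(Q) = (-24 + Q)*(-17/5 + Q) (R(Q) = (Q + 8*(-3))*(Q - 17/5) = (Q - 24)*(-17/5 + Q) = (-24 + Q)*(-17/5 + Q))
X(-14)*852 + R(21) = -6*852 + (408/5 + 21² - 137/5*21) = -5112 + (408/5 + 441 - 2877/5) = -5112 - 264/5 = -25824/5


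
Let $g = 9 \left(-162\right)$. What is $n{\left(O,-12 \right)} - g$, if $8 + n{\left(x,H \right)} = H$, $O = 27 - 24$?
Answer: $1438$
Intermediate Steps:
$O = 3$
$n{\left(x,H \right)} = -8 + H$
$g = -1458$
$n{\left(O,-12 \right)} - g = \left(-8 - 12\right) - -1458 = -20 + 1458 = 1438$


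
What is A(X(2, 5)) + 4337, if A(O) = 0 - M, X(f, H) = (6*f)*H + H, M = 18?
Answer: 4319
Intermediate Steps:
X(f, H) = H + 6*H*f (X(f, H) = 6*H*f + H = H + 6*H*f)
A(O) = -18 (A(O) = 0 - 1*18 = 0 - 18 = -18)
A(X(2, 5)) + 4337 = -18 + 4337 = 4319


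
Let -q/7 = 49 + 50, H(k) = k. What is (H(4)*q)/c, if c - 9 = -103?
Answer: 1386/47 ≈ 29.489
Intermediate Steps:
c = -94 (c = 9 - 103 = -94)
q = -693 (q = -7*(49 + 50) = -7*99 = -693)
(H(4)*q)/c = (4*(-693))/(-94) = -2772*(-1/94) = 1386/47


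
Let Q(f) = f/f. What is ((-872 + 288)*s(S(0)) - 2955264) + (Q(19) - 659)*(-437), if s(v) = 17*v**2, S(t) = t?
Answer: -2667718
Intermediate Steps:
Q(f) = 1
((-872 + 288)*s(S(0)) - 2955264) + (Q(19) - 659)*(-437) = ((-872 + 288)*(17*0**2) - 2955264) + (1 - 659)*(-437) = (-9928*0 - 2955264) - 658*(-437) = (-584*0 - 2955264) + 287546 = (0 - 2955264) + 287546 = -2955264 + 287546 = -2667718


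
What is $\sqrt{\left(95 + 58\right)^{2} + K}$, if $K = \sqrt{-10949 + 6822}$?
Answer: $\sqrt{23409 + i \sqrt{4127}} \approx 153.0 + 0.21 i$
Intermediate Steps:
$K = i \sqrt{4127}$ ($K = \sqrt{-4127} = i \sqrt{4127} \approx 64.242 i$)
$\sqrt{\left(95 + 58\right)^{2} + K} = \sqrt{\left(95 + 58\right)^{2} + i \sqrt{4127}} = \sqrt{153^{2} + i \sqrt{4127}} = \sqrt{23409 + i \sqrt{4127}}$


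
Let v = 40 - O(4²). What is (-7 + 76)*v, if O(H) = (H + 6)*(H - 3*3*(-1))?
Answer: -35190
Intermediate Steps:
O(H) = (6 + H)*(9 + H) (O(H) = (6 + H)*(H - 9*(-1)) = (6 + H)*(H + 9) = (6 + H)*(9 + H))
v = -510 (v = 40 - (54 + (4²)² + 15*4²) = 40 - (54 + 16² + 15*16) = 40 - (54 + 256 + 240) = 40 - 1*550 = 40 - 550 = -510)
(-7 + 76)*v = (-7 + 76)*(-510) = 69*(-510) = -35190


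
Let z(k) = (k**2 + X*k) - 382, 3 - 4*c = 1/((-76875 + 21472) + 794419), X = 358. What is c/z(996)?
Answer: 2217047/3985371396928 ≈ 5.5630e-7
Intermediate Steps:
c = 2217047/2956064 (c = 3/4 - 1/(4*((-76875 + 21472) + 794419)) = 3/4 - 1/(4*(-55403 + 794419)) = 3/4 - 1/4/739016 = 3/4 - 1/4*1/739016 = 3/4 - 1/2956064 = 2217047/2956064 ≈ 0.75000)
z(k) = -382 + k**2 + 358*k (z(k) = (k**2 + 358*k) - 382 = -382 + k**2 + 358*k)
c/z(996) = 2217047/(2956064*(-382 + 996**2 + 358*996)) = 2217047/(2956064*(-382 + 992016 + 356568)) = (2217047/2956064)/1348202 = (2217047/2956064)*(1/1348202) = 2217047/3985371396928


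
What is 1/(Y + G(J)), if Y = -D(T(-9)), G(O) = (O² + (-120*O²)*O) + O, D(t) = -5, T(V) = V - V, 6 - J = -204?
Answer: -1/1111275685 ≈ -8.9987e-10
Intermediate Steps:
J = 210 (J = 6 - 1*(-204) = 6 + 204 = 210)
T(V) = 0
G(O) = O + O² - 120*O³ (G(O) = (O² - 120*O³) + O = O + O² - 120*O³)
Y = 5 (Y = -1*(-5) = 5)
1/(Y + G(J)) = 1/(5 + 210*(1 + 210 - 120*210²)) = 1/(5 + 210*(1 + 210 - 120*44100)) = 1/(5 + 210*(1 + 210 - 5292000)) = 1/(5 + 210*(-5291789)) = 1/(5 - 1111275690) = 1/(-1111275685) = -1/1111275685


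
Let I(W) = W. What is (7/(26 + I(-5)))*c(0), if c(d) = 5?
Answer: 5/3 ≈ 1.6667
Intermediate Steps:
(7/(26 + I(-5)))*c(0) = (7/(26 - 5))*5 = (7/21)*5 = (7*(1/21))*5 = (⅓)*5 = 5/3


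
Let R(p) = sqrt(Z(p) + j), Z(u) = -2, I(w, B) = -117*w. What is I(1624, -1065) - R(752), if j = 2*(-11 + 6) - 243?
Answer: -190008 - I*sqrt(255) ≈ -1.9001e+5 - 15.969*I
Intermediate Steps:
j = -253 (j = 2*(-5) - 243 = -10 - 243 = -253)
R(p) = I*sqrt(255) (R(p) = sqrt(-2 - 253) = sqrt(-255) = I*sqrt(255))
I(1624, -1065) - R(752) = -117*1624 - I*sqrt(255) = -190008 - I*sqrt(255)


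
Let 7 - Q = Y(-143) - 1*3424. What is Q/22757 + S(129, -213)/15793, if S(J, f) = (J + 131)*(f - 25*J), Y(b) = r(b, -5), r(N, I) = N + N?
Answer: -2897617797/51343043 ≈ -56.436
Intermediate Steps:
r(N, I) = 2*N
Y(b) = 2*b
S(J, f) = (131 + J)*(f - 25*J)
Q = 3717 (Q = 7 - (2*(-143) - 1*3424) = 7 - (-286 - 3424) = 7 - 1*(-3710) = 7 + 3710 = 3717)
Q/22757 + S(129, -213)/15793 = 3717/22757 + (-3275*129 - 25*129**2 + 131*(-213) + 129*(-213))/15793 = 3717*(1/22757) + (-422475 - 25*16641 - 27903 - 27477)*(1/15793) = 531/3251 + (-422475 - 416025 - 27903 - 27477)*(1/15793) = 531/3251 - 893880*1/15793 = 531/3251 - 893880/15793 = -2897617797/51343043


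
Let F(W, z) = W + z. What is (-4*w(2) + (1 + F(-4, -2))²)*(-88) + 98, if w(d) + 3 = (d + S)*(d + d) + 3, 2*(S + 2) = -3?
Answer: -4214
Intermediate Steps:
S = -7/2 (S = -2 + (½)*(-3) = -2 - 3/2 = -7/2 ≈ -3.5000)
w(d) = 2*d*(-7/2 + d) (w(d) = -3 + ((d - 7/2)*(d + d) + 3) = -3 + ((-7/2 + d)*(2*d) + 3) = -3 + (2*d*(-7/2 + d) + 3) = -3 + (3 + 2*d*(-7/2 + d)) = 2*d*(-7/2 + d))
(-4*w(2) + (1 + F(-4, -2))²)*(-88) + 98 = (-8*(-7 + 2*2) + (1 + (-4 - 2))²)*(-88) + 98 = (-8*(-7 + 4) + (1 - 6)²)*(-88) + 98 = (-8*(-3) + (-5)²)*(-88) + 98 = (-4*(-6) + 25)*(-88) + 98 = (24 + 25)*(-88) + 98 = 49*(-88) + 98 = -4312 + 98 = -4214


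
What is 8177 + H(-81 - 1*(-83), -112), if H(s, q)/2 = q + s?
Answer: 7957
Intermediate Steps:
H(s, q) = 2*q + 2*s (H(s, q) = 2*(q + s) = 2*q + 2*s)
8177 + H(-81 - 1*(-83), -112) = 8177 + (2*(-112) + 2*(-81 - 1*(-83))) = 8177 + (-224 + 2*(-81 + 83)) = 8177 + (-224 + 2*2) = 8177 + (-224 + 4) = 8177 - 220 = 7957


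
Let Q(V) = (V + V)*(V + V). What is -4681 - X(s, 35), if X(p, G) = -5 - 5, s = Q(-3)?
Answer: -4671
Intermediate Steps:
Q(V) = 4*V² (Q(V) = (2*V)*(2*V) = 4*V²)
s = 36 (s = 4*(-3)² = 4*9 = 36)
X(p, G) = -10
-4681 - X(s, 35) = -4681 - 1*(-10) = -4681 + 10 = -4671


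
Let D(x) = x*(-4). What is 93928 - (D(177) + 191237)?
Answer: -96601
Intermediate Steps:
D(x) = -4*x
93928 - (D(177) + 191237) = 93928 - (-4*177 + 191237) = 93928 - (-708 + 191237) = 93928 - 1*190529 = 93928 - 190529 = -96601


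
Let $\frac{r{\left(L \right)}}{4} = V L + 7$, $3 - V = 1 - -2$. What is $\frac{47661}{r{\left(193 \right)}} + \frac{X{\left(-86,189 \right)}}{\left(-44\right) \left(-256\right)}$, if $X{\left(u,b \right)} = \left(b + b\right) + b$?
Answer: $\frac{134217345}{78848} \approx 1702.2$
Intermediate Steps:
$V = 0$ ($V = 3 - \left(1 - -2\right) = 3 - \left(1 + 2\right) = 3 - 3 = 0$)
$X{\left(u,b \right)} = 3 b$ ($X{\left(u,b \right)} = 2 b + b = 3 b$)
$r{\left(L \right)} = 28$ ($r{\left(L \right)} = 4 \left(0 L + 7\right) = 4 \left(0 + 7\right) = 4 \cdot 7 = 28$)
$\frac{47661}{r{\left(193 \right)}} + \frac{X{\left(-86,189 \right)}}{\left(-44\right) \left(-256\right)} = \frac{47661}{28} + \frac{3 \cdot 189}{\left(-44\right) \left(-256\right)} = 47661 \cdot \frac{1}{28} + \frac{567}{11264} = \frac{47661}{28} + 567 \cdot \frac{1}{11264} = \frac{47661}{28} + \frac{567}{11264} = \frac{134217345}{78848}$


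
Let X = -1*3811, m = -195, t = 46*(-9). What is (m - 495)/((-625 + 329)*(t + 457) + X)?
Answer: 230/5513 ≈ 0.041720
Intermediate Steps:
t = -414
X = -3811
(m - 495)/((-625 + 329)*(t + 457) + X) = (-195 - 495)/((-625 + 329)*(-414 + 457) - 3811) = -690/(-296*43 - 3811) = -690/(-12728 - 3811) = -690/(-16539) = -690*(-1/16539) = 230/5513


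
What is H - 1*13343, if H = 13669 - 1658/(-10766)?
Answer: 1755687/5383 ≈ 326.15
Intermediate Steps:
H = 73581056/5383 (H = 13669 - 1658*(-1/10766) = 13669 + 829/5383 = 73581056/5383 ≈ 13669.)
H - 1*13343 = 73581056/5383 - 1*13343 = 73581056/5383 - 13343 = 1755687/5383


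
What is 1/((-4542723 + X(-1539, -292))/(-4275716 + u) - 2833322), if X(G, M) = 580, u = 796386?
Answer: -3479330/9858057692117 ≈ -3.5294e-7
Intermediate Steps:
1/((-4542723 + X(-1539, -292))/(-4275716 + u) - 2833322) = 1/((-4542723 + 580)/(-4275716 + 796386) - 2833322) = 1/(-4542143/(-3479330) - 2833322) = 1/(-4542143*(-1/3479330) - 2833322) = 1/(4542143/3479330 - 2833322) = 1/(-9858057692117/3479330) = -3479330/9858057692117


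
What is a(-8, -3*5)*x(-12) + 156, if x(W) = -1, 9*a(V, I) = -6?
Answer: 470/3 ≈ 156.67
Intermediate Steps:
a(V, I) = -2/3 (a(V, I) = (1/9)*(-6) = -2/3)
a(-8, -3*5)*x(-12) + 156 = -2/3*(-1) + 156 = 2/3 + 156 = 470/3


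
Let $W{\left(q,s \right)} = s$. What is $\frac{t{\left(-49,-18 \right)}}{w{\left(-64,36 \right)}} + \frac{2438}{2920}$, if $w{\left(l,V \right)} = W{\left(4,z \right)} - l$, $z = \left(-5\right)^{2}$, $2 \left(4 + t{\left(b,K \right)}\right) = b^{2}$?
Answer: $\frac{1855381}{129940} \approx 14.279$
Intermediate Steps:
$t{\left(b,K \right)} = -4 + \frac{b^{2}}{2}$
$z = 25$
$w{\left(l,V \right)} = 25 - l$
$\frac{t{\left(-49,-18 \right)}}{w{\left(-64,36 \right)}} + \frac{2438}{2920} = \frac{-4 + \frac{\left(-49\right)^{2}}{2}}{25 - -64} + \frac{2438}{2920} = \frac{-4 + \frac{1}{2} \cdot 2401}{25 + 64} + 2438 \cdot \frac{1}{2920} = \frac{-4 + \frac{2401}{2}}{89} + \frac{1219}{1460} = \frac{2393}{2} \cdot \frac{1}{89} + \frac{1219}{1460} = \frac{2393}{178} + \frac{1219}{1460} = \frac{1855381}{129940}$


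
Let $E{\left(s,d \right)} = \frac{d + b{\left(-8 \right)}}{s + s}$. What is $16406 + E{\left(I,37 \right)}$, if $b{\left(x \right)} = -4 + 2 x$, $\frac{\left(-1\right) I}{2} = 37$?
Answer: $\frac{2428071}{148} \approx 16406.0$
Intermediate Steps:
$I = -74$ ($I = \left(-2\right) 37 = -74$)
$E{\left(s,d \right)} = \frac{-20 + d}{2 s}$ ($E{\left(s,d \right)} = \frac{d + \left(-4 + 2 \left(-8\right)\right)}{s + s} = \frac{d - 20}{2 s} = \left(d - 20\right) \frac{1}{2 s} = \left(-20 + d\right) \frac{1}{2 s} = \frac{-20 + d}{2 s}$)
$16406 + E{\left(I,37 \right)} = 16406 + \frac{-20 + 37}{2 \left(-74\right)} = 16406 + \frac{1}{2} \left(- \frac{1}{74}\right) 17 = 16406 - \frac{17}{148} = \frac{2428071}{148}$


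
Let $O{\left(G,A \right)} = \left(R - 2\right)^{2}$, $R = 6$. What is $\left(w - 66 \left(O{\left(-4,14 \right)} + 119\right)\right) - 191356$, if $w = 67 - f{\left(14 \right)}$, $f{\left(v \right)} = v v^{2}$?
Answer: $-202943$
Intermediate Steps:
$f{\left(v \right)} = v^{3}$
$w = -2677$ ($w = 67 - 14^{3} = 67 - 2744 = -2677$)
$O{\left(G,A \right)} = 16$ ($O{\left(G,A \right)} = \left(6 - 2\right)^{2} = 4^{2} = 16$)
$\left(w - 66 \left(O{\left(-4,14 \right)} + 119\right)\right) - 191356 = \left(-2677 - 66 \left(16 + 119\right)\right) - 191356 = \left(-2677 - 8910\right) - 191356 = -11587 - 191356 = -202943$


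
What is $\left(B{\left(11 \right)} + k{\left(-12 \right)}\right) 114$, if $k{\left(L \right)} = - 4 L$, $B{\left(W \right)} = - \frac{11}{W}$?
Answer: $5358$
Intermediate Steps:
$\left(B{\left(11 \right)} + k{\left(-12 \right)}\right) 114 = \left(- \frac{11}{11} - -48\right) 114 = \left(\left(-11\right) \frac{1}{11} + 48\right) 114 = \left(-1 + 48\right) 114 = 47 \cdot 114 = 5358$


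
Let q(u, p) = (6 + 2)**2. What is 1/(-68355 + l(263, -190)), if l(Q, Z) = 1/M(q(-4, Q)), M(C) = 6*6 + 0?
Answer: -36/2460779 ≈ -1.4630e-5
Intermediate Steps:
q(u, p) = 64 (q(u, p) = 8**2 = 64)
M(C) = 36 (M(C) = 36 + 0 = 36)
l(Q, Z) = 1/36
1/(-68355 + l(263, -190)) = 1/(-68355 + 1/36) = 1/(-2460779/36) = -36/2460779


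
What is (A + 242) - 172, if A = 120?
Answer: 190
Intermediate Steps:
(A + 242) - 172 = (120 + 242) - 172 = 362 - 172 = 190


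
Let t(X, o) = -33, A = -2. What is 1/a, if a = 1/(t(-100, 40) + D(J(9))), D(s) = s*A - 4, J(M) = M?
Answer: -55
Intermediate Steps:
D(s) = -4 - 2*s (D(s) = s*(-2) - 4 = -2*s - 4 = -4 - 2*s)
a = -1/55 (a = 1/(-33 + (-4 - 2*9)) = 1/(-33 + (-4 - 18)) = 1/(-33 - 22) = 1/(-55) = -1/55 ≈ -0.018182)
1/a = 1/(-1/55) = -55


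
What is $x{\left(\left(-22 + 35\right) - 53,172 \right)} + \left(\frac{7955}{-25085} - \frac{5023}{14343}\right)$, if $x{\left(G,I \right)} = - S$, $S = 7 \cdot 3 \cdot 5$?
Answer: $- \frac{7603697359}{71958831} \approx -105.67$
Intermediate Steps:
$S = 105$ ($S = 21 \cdot 5 = 105$)
$x{\left(G,I \right)} = -105$ ($x{\left(G,I \right)} = \left(-1\right) 105 = -105$)
$x{\left(\left(-22 + 35\right) - 53,172 \right)} + \left(\frac{7955}{-25085} - \frac{5023}{14343}\right) = -105 + \left(\frac{7955}{-25085} - \frac{5023}{14343}\right) = -105 + \left(7955 \left(- \frac{1}{25085}\right) - \frac{5023}{14343}\right) = -105 - \frac{48020104}{71958831} = - \frac{7603697359}{71958831}$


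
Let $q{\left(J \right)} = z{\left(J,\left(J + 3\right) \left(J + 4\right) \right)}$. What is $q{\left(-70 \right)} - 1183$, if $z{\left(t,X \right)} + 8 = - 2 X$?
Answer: $-10035$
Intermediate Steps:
$z{\left(t,X \right)} = -8 - 2 X$
$q{\left(J \right)} = -8 - 2 \left(3 + J\right) \left(4 + J\right)$ ($q{\left(J \right)} = -8 - 2 \left(J + 3\right) \left(J + 4\right) = -8 - 2 \left(3 + J\right) \left(4 + J\right)$)
$q{\left(-70 \right)} - 1183 = \left(-32 - -980 - 2 \left(-70\right)^{2}\right) - 1183 = \left(-32 + 980 - 9800\right) - 1183 = -8852 - 1183 = -10035$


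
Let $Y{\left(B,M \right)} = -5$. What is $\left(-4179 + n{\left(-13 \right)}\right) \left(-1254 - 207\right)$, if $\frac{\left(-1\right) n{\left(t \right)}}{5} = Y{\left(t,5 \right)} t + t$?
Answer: $6485379$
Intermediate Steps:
$n{\left(t \right)} = 20 t$ ($n{\left(t \right)} = - 5 \left(- 5 t + t\right) = - 5 \left(- 4 t\right) = 20 t$)
$\left(-4179 + n{\left(-13 \right)}\right) \left(-1254 - 207\right) = \left(-4179 + 20 \left(-13\right)\right) \left(-1254 - 207\right) = \left(-4179 - 260\right) \left(-1461\right) = \left(-4439\right) \left(-1461\right) = 6485379$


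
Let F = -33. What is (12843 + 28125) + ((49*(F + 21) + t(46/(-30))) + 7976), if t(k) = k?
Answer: 725317/15 ≈ 48354.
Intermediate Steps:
(12843 + 28125) + ((49*(F + 21) + t(46/(-30))) + 7976) = (12843 + 28125) + ((49*(-33 + 21) + 46/(-30)) + 7976) = 40968 + ((49*(-12) + 46*(-1/30)) + 7976) = 40968 + ((-588 - 23/15) + 7976) = 40968 + (-8843/15 + 7976) = 40968 + 110797/15 = 725317/15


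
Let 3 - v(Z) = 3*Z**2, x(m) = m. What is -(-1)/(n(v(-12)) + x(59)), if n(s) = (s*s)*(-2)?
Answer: -1/368023 ≈ -2.7172e-6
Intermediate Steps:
v(Z) = 3 - 3*Z**2
n(s) = -2*s**2 (n(s) = s**2*(-2) = -2*s**2)
-(-1)/(n(v(-12)) + x(59)) = -(-1)/(-2*(3 - 3*(-12)**2)**2 + 59) = -(-1)/(-2*(3 - 3*144)**2 + 59) = -(-1)/(-2*(3 - 432)**2 + 59) = -(-1)/(-2*(-429)**2 + 59) = -(-1)/(-2*184041 + 59) = -(-1)/(-368082 + 59) = -(-1)/(-368023) = -(-1)*(-1)/368023 = -1*1/368023 = -1/368023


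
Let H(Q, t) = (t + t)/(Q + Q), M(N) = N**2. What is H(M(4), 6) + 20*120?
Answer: 19203/8 ≈ 2400.4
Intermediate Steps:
H(Q, t) = t/Q (H(Q, t) = (2*t)/((2*Q)) = (2*t)*(1/(2*Q)) = t/Q)
H(M(4), 6) + 20*120 = 6/(4**2) + 20*120 = 6/16 + 2400 = 6*(1/16) + 2400 = 3/8 + 2400 = 19203/8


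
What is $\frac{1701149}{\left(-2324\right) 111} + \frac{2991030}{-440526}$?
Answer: $- \frac{6851254177}{511891212} \approx -13.384$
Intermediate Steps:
$\frac{1701149}{\left(-2324\right) 111} + \frac{2991030}{-440526} = \frac{1701149}{-257964} + 2991030 \left(- \frac{1}{440526}\right) = 1701149 \left(- \frac{1}{257964}\right) - \frac{498505}{73421} = - \frac{45977}{6972} - \frac{498505}{73421} = - \frac{6851254177}{511891212}$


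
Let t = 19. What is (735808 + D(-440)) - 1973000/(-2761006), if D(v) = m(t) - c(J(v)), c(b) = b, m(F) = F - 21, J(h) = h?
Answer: 1016390798238/1380503 ≈ 7.3625e+5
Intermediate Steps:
m(F) = -21 + F
D(v) = -2 - v (D(v) = (-21 + 19) - v = -2 - v)
(735808 + D(-440)) - 1973000/(-2761006) = (735808 + (-2 - 1*(-440))) - 1973000/(-2761006) = (735808 + (-2 + 440)) - 1973000*(-1/2761006) = (735808 + 438) + 986500/1380503 = 736246 + 986500/1380503 = 1016390798238/1380503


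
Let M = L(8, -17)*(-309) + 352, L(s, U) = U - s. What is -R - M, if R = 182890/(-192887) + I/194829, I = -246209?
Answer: -303450386354678/37579981323 ≈ -8074.8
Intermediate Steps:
R = -83122791193/37579981323 (R = 182890/(-192887) - 246209/194829 = 182890*(-1/192887) - 246209*1/194829 = -182890/192887 - 246209/194829 = -83122791193/37579981323 ≈ -2.2119)
M = 8077 (M = (-17 - 1*8)*(-309) + 352 = (-17 - 8)*(-309) + 352 = -25*(-309) + 352 = 7725 + 352 = 8077)
-R - M = -1*(-83122791193/37579981323) - 1*8077 = 83122791193/37579981323 - 8077 = -303450386354678/37579981323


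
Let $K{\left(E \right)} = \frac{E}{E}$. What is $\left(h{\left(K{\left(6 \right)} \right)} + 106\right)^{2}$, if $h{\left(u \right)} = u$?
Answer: $11449$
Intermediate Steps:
$K{\left(E \right)} = 1$
$\left(h{\left(K{\left(6 \right)} \right)} + 106\right)^{2} = \left(1 + 106\right)^{2} = 107^{2} = 11449$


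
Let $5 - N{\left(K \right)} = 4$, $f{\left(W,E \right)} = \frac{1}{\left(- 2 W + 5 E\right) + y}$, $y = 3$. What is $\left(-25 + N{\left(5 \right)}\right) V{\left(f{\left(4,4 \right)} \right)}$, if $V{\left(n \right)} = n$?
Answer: $- \frac{8}{5} \approx -1.6$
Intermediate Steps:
$f{\left(W,E \right)} = \frac{1}{3 - 2 W + 5 E}$ ($f{\left(W,E \right)} = \frac{1}{\left(- 2 W + 5 E\right) + 3} = \frac{1}{3 - 2 W + 5 E}$)
$N{\left(K \right)} = 1$ ($N{\left(K \right)} = 5 - 4 = 1$)
$\left(-25 + N{\left(5 \right)}\right) V{\left(f{\left(4,4 \right)} \right)} = \frac{-25 + 1}{3 - 8 + 5 \cdot 4} = - \frac{24}{3 - 8 + 20} = - \frac{24}{15} = \left(-24\right) \frac{1}{15} = - \frac{8}{5}$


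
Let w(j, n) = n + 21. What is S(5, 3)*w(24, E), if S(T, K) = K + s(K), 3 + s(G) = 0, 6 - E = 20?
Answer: 0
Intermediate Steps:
E = -14 (E = 6 - 1*20 = 6 - 20 = -14)
s(G) = -3 (s(G) = -3 + 0 = -3)
S(T, K) = -3 + K (S(T, K) = K - 3 = -3 + K)
w(j, n) = 21 + n
S(5, 3)*w(24, E) = (-3 + 3)*(21 - 14) = 0*7 = 0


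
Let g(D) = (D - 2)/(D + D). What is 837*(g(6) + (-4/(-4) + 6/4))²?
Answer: 26877/4 ≈ 6719.3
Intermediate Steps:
g(D) = (-2 + D)/(2*D) (g(D) = (-2 + D)/((2*D)) = (-2 + D)*(1/(2*D)) = (-2 + D)/(2*D))
837*(g(6) + (-4/(-4) + 6/4))² = 837*((½)*(-2 + 6)/6 + (-4/(-4) + 6/4))² = 837*((½)*(⅙)*4 + (-4*(-¼) + 6*(¼)))² = 837*(⅓ + (1 + 3/2))² = 837*(⅓ + 5/2)² = 837*(17/6)² = 837*(289/36) = 26877/4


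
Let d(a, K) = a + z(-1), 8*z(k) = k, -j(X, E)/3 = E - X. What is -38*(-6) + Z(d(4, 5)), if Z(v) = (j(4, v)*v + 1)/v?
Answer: 56701/248 ≈ 228.63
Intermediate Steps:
j(X, E) = -3*E + 3*X (j(X, E) = -3*(E - X) = -3*E + 3*X)
z(k) = k/8
d(a, K) = -⅛ + a (d(a, K) = a + (⅛)*(-1) = a - ⅛ = -⅛ + a)
Z(v) = (1 + v*(12 - 3*v))/v (Z(v) = ((-3*v + 3*4)*v + 1)/v = ((-3*v + 12)*v + 1)/v = ((12 - 3*v)*v + 1)/v = (v*(12 - 3*v) + 1)/v = (1 + v*(12 - 3*v))/v)
-38*(-6) + Z(d(4, 5)) = -38*(-6) + (12 + 1/(-⅛ + 4) - 3*(-⅛ + 4)) = 228 + (12 + 1/(31/8) - 3*31/8) = 228 + (12 + 8/31 - 93/8) = 228 + 157/248 = 56701/248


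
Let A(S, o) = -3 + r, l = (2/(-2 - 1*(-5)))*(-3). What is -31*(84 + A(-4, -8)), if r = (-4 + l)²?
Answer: -3627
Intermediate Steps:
l = -2 (l = (2/(-2 + 5))*(-3) = (2/3)*(-3) = (2*(⅓))*(-3) = (⅔)*(-3) = -2)
r = 36 (r = (-4 - 2)² = (-6)² = 36)
A(S, o) = 33 (A(S, o) = -3 + 36 = 33)
-31*(84 + A(-4, -8)) = -31*(84 + 33) = -31*117 = -3627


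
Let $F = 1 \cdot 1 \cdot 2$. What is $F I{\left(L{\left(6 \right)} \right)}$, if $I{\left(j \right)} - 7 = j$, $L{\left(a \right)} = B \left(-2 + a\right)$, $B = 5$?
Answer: $54$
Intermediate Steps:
$L{\left(a \right)} = -10 + 5 a$ ($L{\left(a \right)} = 5 \left(-2 + a\right) = -10 + 5 a$)
$I{\left(j \right)} = 7 + j$
$F = 2$ ($F = 1 \cdot 2 = 2$)
$F I{\left(L{\left(6 \right)} \right)} = 2 \left(7 + \left(-10 + 5 \cdot 6\right)\right) = 2 \left(7 + \left(-10 + 30\right)\right) = 2 \left(7 + 20\right) = 2 \cdot 27 = 54$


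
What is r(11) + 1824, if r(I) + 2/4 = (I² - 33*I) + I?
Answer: 3185/2 ≈ 1592.5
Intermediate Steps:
r(I) = -½ + I² - 32*I (r(I) = -½ + ((I² - 33*I) + I) = -½ + (I² - 32*I) = -½ + I² - 32*I)
r(11) + 1824 = (-½ + 11² - 32*11) + 1824 = (-½ + 121 - 352) + 1824 = -463/2 + 1824 = 3185/2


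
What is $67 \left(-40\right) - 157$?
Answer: $-2837$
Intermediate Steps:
$67 \left(-40\right) - 157 = -2680 - 157 = -2837$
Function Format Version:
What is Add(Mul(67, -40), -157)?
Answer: -2837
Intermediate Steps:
Add(Mul(67, -40), -157) = Add(-2680, -157) = -2837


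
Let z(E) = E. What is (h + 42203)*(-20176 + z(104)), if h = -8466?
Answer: -677169064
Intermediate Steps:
(h + 42203)*(-20176 + z(104)) = (-8466 + 42203)*(-20176 + 104) = 33737*(-20072) = -677169064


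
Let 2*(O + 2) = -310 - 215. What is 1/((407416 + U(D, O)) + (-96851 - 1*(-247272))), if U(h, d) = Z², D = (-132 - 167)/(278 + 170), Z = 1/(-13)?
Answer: 169/94274454 ≈ 1.7926e-6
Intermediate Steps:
Z = -1/13 ≈ -0.076923
O = -529/2 (O = -2 + (-310 - 215)/2 = -2 + (½)*(-525) = -2 - 525/2 = -529/2 ≈ -264.50)
D = -299/448 ≈ -0.66741
U(h, d) = 1/169 (U(h, d) = (-1/13)² = 1/169)
1/((407416 + U(D, O)) + (-96851 - 1*(-247272))) = 1/((407416 + 1/169) + (-96851 - 1*(-247272))) = 1/(68853305/169 + (-96851 + 247272)) = 1/(68853305/169 + 150421) = 1/(94274454/169) = 169/94274454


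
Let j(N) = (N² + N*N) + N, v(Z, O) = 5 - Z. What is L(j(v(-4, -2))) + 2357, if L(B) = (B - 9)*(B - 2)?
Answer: 29735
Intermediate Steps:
j(N) = N + 2*N² (j(N) = (N² + N²) + N = 2*N² + N = N + 2*N²)
L(B) = (-9 + B)*(-2 + B)
L(j(v(-4, -2))) + 2357 = (18 + ((5 - 1*(-4))*(1 + 2*(5 - 1*(-4))))² - 11*(5 - 1*(-4))*(1 + 2*(5 - 1*(-4)))) + 2357 = (18 + ((5 + 4)*(1 + 2*(5 + 4)))² - 11*(5 + 4)*(1 + 2*(5 + 4))) + 2357 = (18 + (9*(1 + 2*9))² - 99*(1 + 2*9)) + 2357 = (18 + (9*(1 + 18))² - 99*(1 + 18)) + 2357 = (18 + (9*19)² - 99*19) + 2357 = (18 + 171² - 11*171) + 2357 = (18 + 29241 - 1881) + 2357 = 27378 + 2357 = 29735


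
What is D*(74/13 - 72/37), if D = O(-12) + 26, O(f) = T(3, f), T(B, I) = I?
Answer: 25228/481 ≈ 52.449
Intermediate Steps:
O(f) = f
D = 14 (D = -12 + 26 = 14)
D*(74/13 - 72/37) = 14*(74/13 - 72/37) = 14*(1802/481) = 25228/481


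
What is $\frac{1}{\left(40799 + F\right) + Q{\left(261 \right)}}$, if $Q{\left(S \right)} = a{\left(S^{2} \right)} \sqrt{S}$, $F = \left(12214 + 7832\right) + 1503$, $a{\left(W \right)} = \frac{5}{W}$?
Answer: $\frac{1108521316188}{69114087021689399} - \frac{3915 \sqrt{29}}{69114087021689399} \approx 1.6039 \cdot 10^{-5}$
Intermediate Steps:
$F = 21549$ ($F = 20046 + 1503 = 21549$)
$Q{\left(S \right)} = \frac{5}{S^{\frac{3}{2}}}$ ($Q{\left(S \right)} = \frac{5}{S^{2}} \sqrt{S} = \frac{5}{S^{\frac{3}{2}}}$)
$\frac{1}{\left(40799 + F\right) + Q{\left(261 \right)}} = \frac{1}{\left(40799 + 21549\right) + \frac{5}{783 \sqrt{29}}} = \frac{1}{62348 + 5 \frac{\sqrt{29}}{22707}} = \frac{1}{62348 + \frac{5 \sqrt{29}}{22707}}$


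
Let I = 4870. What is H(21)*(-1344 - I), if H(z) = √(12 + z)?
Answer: -6214*√33 ≈ -35697.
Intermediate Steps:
H(21)*(-1344 - I) = √(12 + 21)*(-1344 - 1*4870) = √33*(-1344 - 4870) = √33*(-6214) = -6214*√33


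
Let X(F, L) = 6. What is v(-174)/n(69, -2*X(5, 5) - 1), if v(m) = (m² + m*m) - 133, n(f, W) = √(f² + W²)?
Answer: 60419*√4930/4930 ≈ 860.50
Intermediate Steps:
n(f, W) = √(W² + f²)
v(m) = -133 + 2*m² (v(m) = (m² + m²) - 133 = 2*m² - 133 = -133 + 2*m²)
v(-174)/n(69, -2*X(5, 5) - 1) = (-133 + 2*(-174)²)/(√((-2*6 - 1)² + 69²)) = (-133 + 2*30276)/(√((-12 - 1)² + 4761)) = (-133 + 60552)/(√((-13)² + 4761)) = 60419/(√(169 + 4761)) = 60419/(√4930) = 60419*(√4930/4930) = 60419*√4930/4930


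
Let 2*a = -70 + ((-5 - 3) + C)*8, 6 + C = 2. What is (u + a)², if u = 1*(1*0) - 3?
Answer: 7396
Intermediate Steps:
C = -4 (C = -6 + 2 = -4)
a = -83 (a = (-70 + ((-5 - 3) - 4)*8)/2 = (-70 + (-8 - 4)*8)/2 = (-70 - 12*8)/2 = (-70 - 96)/2 = (½)*(-166) = -83)
u = -3 (u = 1*0 - 3 = 0 - 3 = -3)
(u + a)² = (-3 - 83)² = (-86)² = 7396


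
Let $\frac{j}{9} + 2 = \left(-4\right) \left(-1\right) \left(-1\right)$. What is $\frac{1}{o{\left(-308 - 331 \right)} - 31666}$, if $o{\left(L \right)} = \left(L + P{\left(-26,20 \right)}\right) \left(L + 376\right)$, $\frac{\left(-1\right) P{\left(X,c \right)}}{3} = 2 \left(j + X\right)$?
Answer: $\frac{1}{10151} \approx 9.8513 \cdot 10^{-5}$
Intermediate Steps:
$j = -54$ ($j = -18 + 9 \left(-4\right) \left(-1\right) \left(-1\right) = -18 + 9 \cdot 4 \left(-1\right) = -18 + 9 \left(-4\right) = -18 - 36 = -54$)
$P{\left(X,c \right)} = 324 - 6 X$ ($P{\left(X,c \right)} = - 3 \cdot 2 \left(-54 + X\right) = - 3 \left(-108 + 2 X\right) = 324 - 6 X$)
$o{\left(L \right)} = \left(376 + L\right) \left(480 + L\right)$ ($o{\left(L \right)} = \left(L + \left(324 - -156\right)\right) \left(L + 376\right) = \left(L + \left(324 + 156\right)\right) \left(376 + L\right) = \left(L + 480\right) \left(376 + L\right) = \left(480 + L\right) \left(376 + L\right) = \left(376 + L\right) \left(480 + L\right)$)
$\frac{1}{o{\left(-308 - 331 \right)} - 31666} = \frac{1}{\left(180480 + \left(-308 - 331\right)^{2} + 856 \left(-308 - 331\right)\right) - 31666} = \frac{1}{\left(180480 + \left(-639\right)^{2} + 856 \left(-639\right)\right) - 31666} = \frac{1}{\left(180480 + 408321 - 546984\right) - 31666} = \frac{1}{41817 - 31666} = \frac{1}{10151}$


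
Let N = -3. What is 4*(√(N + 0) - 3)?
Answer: -12 + 4*I*√3 ≈ -12.0 + 6.9282*I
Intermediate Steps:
4*(√(N + 0) - 3) = 4*(√(-3 + 0) - 3) = 4*(√(-3) - 3) = 4*(I*√3 - 3) = 4*(-3 + I*√3) = -12 + 4*I*√3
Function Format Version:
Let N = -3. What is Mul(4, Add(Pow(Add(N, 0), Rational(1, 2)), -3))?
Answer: Add(-12, Mul(4, I, Pow(3, Rational(1, 2)))) ≈ Add(-12.000, Mul(6.9282, I))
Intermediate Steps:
Mul(4, Add(Pow(Add(N, 0), Rational(1, 2)), -3)) = Mul(4, Add(Pow(Add(-3, 0), Rational(1, 2)), -3)) = Mul(4, Add(Pow(-3, Rational(1, 2)), -3)) = Mul(4, Add(Mul(I, Pow(3, Rational(1, 2))), -3)) = Mul(4, Add(-3, Mul(I, Pow(3, Rational(1, 2))))) = Add(-12, Mul(4, I, Pow(3, Rational(1, 2))))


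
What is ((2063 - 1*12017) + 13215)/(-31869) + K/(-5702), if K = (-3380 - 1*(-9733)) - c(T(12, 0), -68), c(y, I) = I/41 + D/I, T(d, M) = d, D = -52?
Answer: -25682877625/21109462581 ≈ -1.2167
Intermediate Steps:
c(y, I) = -52/I + I/41 (c(y, I) = I/41 - 52/I = -52/I + I/41)
K = 4428664/697 (K = (-3380 - 1*(-9733)) - (-52/(-68) + (1/41)*(-68)) = (-3380 + 9733) - (-52*(-1/68) - 68/41) = 6353 - (13/17 - 68/41) = 6353 - 1*(-623/697) = 6353 + 623/697 = 4428664/697 ≈ 6353.9)
((2063 - 1*12017) + 13215)/(-31869) + K/(-5702) = ((2063 - 1*12017) + 13215)/(-31869) + (4428664/697)/(-5702) = ((2063 - 12017) + 13215)*(-1/31869) + (4428664/697)*(-1/5702) = (-9954 + 13215)*(-1/31869) - 2214332/1987147 = 3261*(-1/31869) - 2214332/1987147 = -1087/10623 - 2214332/1987147 = -25682877625/21109462581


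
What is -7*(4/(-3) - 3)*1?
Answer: 91/3 ≈ 30.333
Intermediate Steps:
-7*(4/(-3) - 3)*1 = -7*(4*(-1/3) - 3)*1 = -7*(-4/3 - 3)*1 = -7*(-13/3)*1 = (91/3)*1 = 91/3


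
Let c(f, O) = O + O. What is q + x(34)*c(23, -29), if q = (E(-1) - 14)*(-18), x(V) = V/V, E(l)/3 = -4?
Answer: 410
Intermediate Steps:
c(f, O) = 2*O
E(l) = -12 (E(l) = 3*(-4) = -12)
x(V) = 1
q = 468 (q = (-12 - 14)*(-18) = -26*(-18) = 468)
q + x(34)*c(23, -29) = 468 + 1*(2*(-29)) = 468 + 1*(-58) = 468 - 58 = 410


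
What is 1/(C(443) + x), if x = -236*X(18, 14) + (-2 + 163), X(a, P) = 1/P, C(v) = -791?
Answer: -7/4528 ≈ -0.0015459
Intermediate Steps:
x = 1009/7 (x = -236/14 + (-2 + 163) = -236*1/14 + 161 = -118/7 + 161 = 1009/7 ≈ 144.14)
1/(C(443) + x) = 1/(-791 + 1009/7) = 1/(-4528/7) = -7/4528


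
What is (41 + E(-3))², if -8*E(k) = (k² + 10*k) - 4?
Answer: 124609/64 ≈ 1947.0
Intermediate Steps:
E(k) = ½ - 5*k/4 - k²/8 (E(k) = -((k² + 10*k) - 4)/8 = -(-4 + k² + 10*k)/8 = ½ - 5*k/4 - k²/8)
(41 + E(-3))² = (41 + (½ - 5/4*(-3) - ⅛*(-3)²))² = (41 + (½ + 15/4 - ⅛*9))² = (41 + (½ + 15/4 - 9/8))² = (41 + 25/8)² = (353/8)² = 124609/64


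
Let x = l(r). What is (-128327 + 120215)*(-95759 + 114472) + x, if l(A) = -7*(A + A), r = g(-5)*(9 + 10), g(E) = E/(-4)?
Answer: -303600377/2 ≈ -1.5180e+8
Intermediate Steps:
g(E) = -E/4 (g(E) = E*(-¼) = -E/4)
r = 95/4 (r = (-¼*(-5))*(9 + 10) = (5/4)*19 = 95/4 ≈ 23.750)
l(A) = -14*A
x = -665/2 (x = -14*95/4 = -665/2 ≈ -332.50)
(-128327 + 120215)*(-95759 + 114472) + x = (-128327 + 120215)*(-95759 + 114472) - 665/2 = -8112*18713 - 665/2 = -151799856 - 665/2 = -303600377/2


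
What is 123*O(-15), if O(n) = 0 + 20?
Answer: 2460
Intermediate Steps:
O(n) = 20
123*O(-15) = 123*20 = 2460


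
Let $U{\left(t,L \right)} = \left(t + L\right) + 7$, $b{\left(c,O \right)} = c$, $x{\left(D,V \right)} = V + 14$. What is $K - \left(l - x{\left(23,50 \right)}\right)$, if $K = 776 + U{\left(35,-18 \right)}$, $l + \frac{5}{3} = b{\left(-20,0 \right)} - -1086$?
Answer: $- \frac{601}{3} \approx -200.33$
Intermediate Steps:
$x{\left(D,V \right)} = 14 + V$
$l = \frac{3193}{3}$ ($l = - \frac{5}{3} - -1066 = - \frac{5}{3} + \left(-20 + 1086\right) = - \frac{5}{3} + 1066 = \frac{3193}{3} \approx 1064.3$)
$U{\left(t,L \right)} = 7 + L + t$ ($U{\left(t,L \right)} = \left(L + t\right) + 7 = 7 + L + t$)
$K = 800$ ($K = 776 + \left(7 - 18 + 35\right) = 776 + 24 = 800$)
$K - \left(l - x{\left(23,50 \right)}\right) = 800 - \left(\frac{3193}{3} - \left(14 + 50\right)\right) = 800 - \left(\frac{3193}{3} - 64\right) = 800 - \frac{3001}{3} = - \frac{601}{3}$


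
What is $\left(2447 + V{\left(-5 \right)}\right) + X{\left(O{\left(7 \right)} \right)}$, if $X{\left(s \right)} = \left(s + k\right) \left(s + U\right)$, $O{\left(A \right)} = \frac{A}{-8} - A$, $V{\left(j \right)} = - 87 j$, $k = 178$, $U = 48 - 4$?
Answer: $\frac{577777}{64} \approx 9027.8$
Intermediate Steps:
$U = 44$
$O{\left(A \right)} = - \frac{9 A}{8}$ ($O{\left(A \right)} = A \left(- \frac{1}{8}\right) - A = - \frac{A}{8} - A = - \frac{9 A}{8}$)
$X{\left(s \right)} = \left(44 + s\right) \left(178 + s\right)$ ($X{\left(s \right)} = \left(s + 178\right) \left(s + 44\right) = \left(178 + s\right) \left(44 + s\right) = \left(44 + s\right) \left(178 + s\right)$)
$\left(2447 + V{\left(-5 \right)}\right) + X{\left(O{\left(7 \right)} \right)} = \left(2447 - -435\right) + \left(7832 + \left(\left(- \frac{9}{8}\right) 7\right)^{2} + 222 \left(\left(- \frac{9}{8}\right) 7\right)\right) = \left(2447 + 435\right) + \left(7832 + \left(- \frac{63}{8}\right)^{2} + 222 \left(- \frac{63}{8}\right)\right) = 2882 + \left(7832 + \frac{3969}{64} - \frac{6993}{4}\right) = 2882 + \frac{393329}{64} = \frac{577777}{64}$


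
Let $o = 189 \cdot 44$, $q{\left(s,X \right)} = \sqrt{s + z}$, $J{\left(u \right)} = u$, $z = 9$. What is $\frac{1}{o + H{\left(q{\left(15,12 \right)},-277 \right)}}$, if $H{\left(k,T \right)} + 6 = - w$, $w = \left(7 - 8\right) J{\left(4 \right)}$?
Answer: $\frac{1}{8314} \approx 0.00012028$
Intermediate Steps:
$w = -4$ ($w = \left(7 - 8\right) 4 = \left(-1\right) 4 = -4$)
$q{\left(s,X \right)} = \sqrt{9 + s}$ ($q{\left(s,X \right)} = \sqrt{s + 9} = \sqrt{9 + s}$)
$o = 8316$
$H{\left(k,T \right)} = -2$ ($H{\left(k,T \right)} = -6 - -4 = -6 + 4 = -2$)
$\frac{1}{o + H{\left(q{\left(15,12 \right)},-277 \right)}} = \frac{1}{8316 - 2} = \frac{1}{8314}$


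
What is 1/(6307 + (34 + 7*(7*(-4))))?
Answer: 1/6145 ≈ 0.00016273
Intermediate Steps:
1/(6307 + (34 + 7*(7*(-4)))) = 1/(6307 + (34 + 7*(-28))) = 1/(6307 + (34 - 196)) = 1/(6307 - 162) = 1/6145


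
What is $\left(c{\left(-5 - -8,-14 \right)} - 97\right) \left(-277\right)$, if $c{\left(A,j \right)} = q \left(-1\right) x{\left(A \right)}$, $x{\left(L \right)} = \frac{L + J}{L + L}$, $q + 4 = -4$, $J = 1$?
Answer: $\frac{76175}{3} \approx 25392.0$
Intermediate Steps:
$q = -8$ ($q = -4 - 4 = -8$)
$x{\left(L \right)} = \frac{1 + L}{2 L}$ ($x{\left(L \right)} = \frac{L + 1}{L + L} = \frac{1 + L}{2 L}$)
$c{\left(A,j \right)} = \frac{4 \left(1 + A\right)}{A}$ ($c{\left(A,j \right)} = \left(-8\right) \left(-1\right) \frac{1 + A}{2 A} = 8 \frac{1 + A}{2 A} = \frac{4 \left(1 + A\right)}{A}$)
$\left(c{\left(-5 - -8,-14 \right)} - 97\right) \left(-277\right) = \left(\left(4 + \frac{4}{-5 - -8}\right) - 97\right) \left(-277\right) = \left(\left(4 + \frac{4}{-5 + 8}\right) - 97\right) \left(-277\right) = \left(\left(4 + \frac{4}{3}\right) - 97\right) \left(-277\right) = \left(\frac{16}{3} - 97\right) \left(-277\right) = \left(- \frac{275}{3}\right) \left(-277\right) = \frac{76175}{3}$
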